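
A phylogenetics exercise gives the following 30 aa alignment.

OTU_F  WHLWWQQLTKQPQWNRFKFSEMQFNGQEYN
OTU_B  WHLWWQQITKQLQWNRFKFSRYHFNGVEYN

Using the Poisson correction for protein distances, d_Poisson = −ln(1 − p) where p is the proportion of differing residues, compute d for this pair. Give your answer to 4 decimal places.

Mismatches occur at site 8 (L/I), site 12 (P/L), site 21 (E/R), site 22 (M/Y), site 23 (Q/H), site 27 (Q/V).
p = 6/30 = 0.200000.
d = −ln(1 − 0.200000) = −ln(0.800000) = 0.2231.

0.2231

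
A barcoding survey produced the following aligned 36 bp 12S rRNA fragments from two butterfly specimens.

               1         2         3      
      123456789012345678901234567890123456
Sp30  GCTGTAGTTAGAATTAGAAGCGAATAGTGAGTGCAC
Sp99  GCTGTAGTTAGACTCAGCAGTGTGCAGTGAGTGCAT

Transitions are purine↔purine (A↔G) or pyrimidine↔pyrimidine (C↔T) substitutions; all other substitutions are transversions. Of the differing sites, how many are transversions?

The sequences differ at positions 13 (A/C, transversion), 15 (T/C, transition), 18 (A/C, transversion), 21 (C/T, transition), 23 (A/T, transversion), 24 (A/G, transition), 25 (T/C, transition), 36 (C/T, transition).
Of the 8 differences, 5 transitions and 3 transversions, so the answer is 3.

3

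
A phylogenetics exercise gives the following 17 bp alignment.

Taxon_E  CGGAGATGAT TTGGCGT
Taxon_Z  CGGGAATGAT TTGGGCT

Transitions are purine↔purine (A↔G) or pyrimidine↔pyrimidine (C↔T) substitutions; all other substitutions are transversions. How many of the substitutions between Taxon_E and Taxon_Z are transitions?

Differing sites — 4:A/G (Ti); 5:G/A (Ti); 15:C/G (Tv); 16:G/C (Tv).
Of the 4 differences, 2 transitions and 2 transversions, so the answer is 2.

2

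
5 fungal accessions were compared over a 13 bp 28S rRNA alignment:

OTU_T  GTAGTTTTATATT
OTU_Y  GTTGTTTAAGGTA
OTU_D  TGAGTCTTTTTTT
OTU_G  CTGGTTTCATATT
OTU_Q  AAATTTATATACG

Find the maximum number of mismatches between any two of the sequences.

Pairwise Hamming distances:
  OTU_T vs OTU_Y: 5
  OTU_T vs OTU_D: 5
  OTU_T vs OTU_G: 3
  OTU_T vs OTU_Q: 6
  OTU_Y vs OTU_D: 9
  OTU_Y vs OTU_G: 6
  OTU_Y vs OTU_Q: 10
  OTU_D vs OTU_G: 7
  OTU_D vs OTU_Q: 9
  OTU_G vs OTU_Q: 8
The largest is 10, between OTU_Y and OTU_Q.

10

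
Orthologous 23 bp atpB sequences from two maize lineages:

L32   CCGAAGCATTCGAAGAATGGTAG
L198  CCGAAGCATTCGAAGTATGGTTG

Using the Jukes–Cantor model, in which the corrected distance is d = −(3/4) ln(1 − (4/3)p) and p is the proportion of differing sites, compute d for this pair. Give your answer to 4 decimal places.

0.0924

Mismatches occur at site 16 (A→T), site 22 (A→T).
p = 2/23 = 0.086957.
d = −0.75 · ln(1 − (4/3)·0.086957) = −0.75 · ln(0.884057) = −0.75 · (-0.123234) = 0.0924.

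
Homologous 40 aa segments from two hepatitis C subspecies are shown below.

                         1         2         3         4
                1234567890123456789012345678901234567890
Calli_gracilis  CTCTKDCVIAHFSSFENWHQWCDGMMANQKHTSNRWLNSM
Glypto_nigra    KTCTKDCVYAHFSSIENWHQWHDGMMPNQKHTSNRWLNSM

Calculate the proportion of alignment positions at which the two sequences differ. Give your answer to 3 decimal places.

The sequences differ at positions 1 (C/K), 9 (I/Y), 15 (F/I), 22 (C/H), 27 (A/P).
There are 5 differences over 40 sites, so p = 5/40 = 0.125.

0.125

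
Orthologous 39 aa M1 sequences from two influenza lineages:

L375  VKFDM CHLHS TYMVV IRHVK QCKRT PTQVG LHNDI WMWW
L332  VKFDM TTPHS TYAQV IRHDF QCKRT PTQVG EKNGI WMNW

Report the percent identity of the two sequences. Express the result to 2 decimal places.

Mismatches occur at site 6 (C→T), site 7 (H→T), site 8 (L→P), site 13 (M→A), site 14 (V→Q), site 19 (V→D), site 20 (K→F), site 31 (L→E), site 32 (H→K), site 34 (D→G), site 38 (W→N).
28 of the 39 sites match, so the percent identity is 28/39 × 100 = 71.79%.

71.79%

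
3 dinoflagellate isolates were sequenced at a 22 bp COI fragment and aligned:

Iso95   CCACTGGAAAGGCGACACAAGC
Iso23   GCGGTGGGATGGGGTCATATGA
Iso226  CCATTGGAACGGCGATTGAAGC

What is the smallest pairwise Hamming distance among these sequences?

5

Pairwise Hamming distances:
  Iso95 vs Iso23: 10
  Iso95 vs Iso226: 5
  Iso23 vs Iso226: 12
The smallest is 5, between Iso95 and Iso226.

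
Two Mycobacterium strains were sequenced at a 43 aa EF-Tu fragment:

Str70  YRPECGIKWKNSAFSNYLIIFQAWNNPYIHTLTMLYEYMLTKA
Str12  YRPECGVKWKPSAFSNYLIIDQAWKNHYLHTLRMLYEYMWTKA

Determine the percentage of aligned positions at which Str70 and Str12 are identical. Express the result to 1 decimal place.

81.4%

Differing sites — 7:I/V; 11:N/P; 21:F/D; 25:N/K; 27:P/H; 29:I/L; 33:T/R; 40:L/W.
35 of the 43 sites match, so the percent identity is 35/43 × 100 = 81.4%.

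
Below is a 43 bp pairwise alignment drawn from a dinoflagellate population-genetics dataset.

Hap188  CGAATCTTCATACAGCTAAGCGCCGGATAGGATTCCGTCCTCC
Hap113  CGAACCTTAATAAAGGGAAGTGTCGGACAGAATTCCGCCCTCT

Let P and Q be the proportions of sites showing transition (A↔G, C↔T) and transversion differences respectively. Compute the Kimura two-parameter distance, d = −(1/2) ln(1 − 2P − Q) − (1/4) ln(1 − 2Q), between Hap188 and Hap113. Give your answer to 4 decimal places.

0.3226

The sequences differ at positions 5 (T/C, transition), 9 (C/A, transversion), 13 (C/A, transversion), 16 (C/G, transversion), 17 (T/G, transversion), 21 (C/T, transition), 23 (C/T, transition), 28 (T/C, transition), 31 (G/A, transition), 38 (T/C, transition), 43 (C/T, transition).
Of the 11 differences, 7 transitions and 4 transversions over 43 sites: P = 7/43 = 0.162791, Q = 4/43 = 0.093023.
d = −0.5·ln(0.581395) − 0.25·ln(0.813954) = −0.5·(-0.542325) − 0.25·(-0.205851) = 0.3226.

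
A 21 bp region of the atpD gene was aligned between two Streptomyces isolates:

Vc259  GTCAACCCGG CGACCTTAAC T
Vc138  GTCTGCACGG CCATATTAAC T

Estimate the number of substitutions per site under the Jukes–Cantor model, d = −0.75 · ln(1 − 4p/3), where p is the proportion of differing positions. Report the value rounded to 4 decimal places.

0.3597

Mismatches occur at site 4 (A↔T), site 5 (A↔G), site 7 (C↔A), site 12 (G↔C), site 14 (C↔T), site 15 (C↔A).
p = 6/21 = 0.285714.
d = −0.75 · ln(1 − (4/3)·0.285714) = −0.75 · ln(0.619048) = −0.75 · (-0.479572) = 0.3597.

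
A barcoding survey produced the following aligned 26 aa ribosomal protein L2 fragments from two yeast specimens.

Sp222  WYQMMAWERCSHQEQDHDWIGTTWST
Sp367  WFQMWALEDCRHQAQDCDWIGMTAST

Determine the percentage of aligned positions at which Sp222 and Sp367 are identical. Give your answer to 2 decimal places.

Differing sites — 2:Y/F; 5:M/W; 7:W/L; 9:R/D; 11:S/R; 14:E/A; 17:H/C; 22:T/M; 24:W/A.
17 of the 26 sites match, so the percent identity is 17/26 × 100 = 65.38%.

65.38%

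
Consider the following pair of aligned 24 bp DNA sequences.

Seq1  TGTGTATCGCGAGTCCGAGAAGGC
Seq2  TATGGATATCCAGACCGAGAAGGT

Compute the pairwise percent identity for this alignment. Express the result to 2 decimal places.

The sequences differ at positions 2 (G/A), 5 (T/G), 8 (C/A), 9 (G/T), 11 (G/C), 14 (T/A), 24 (C/T).
17 of the 24 sites match, so the percent identity is 17/24 × 100 = 70.83%.

70.83%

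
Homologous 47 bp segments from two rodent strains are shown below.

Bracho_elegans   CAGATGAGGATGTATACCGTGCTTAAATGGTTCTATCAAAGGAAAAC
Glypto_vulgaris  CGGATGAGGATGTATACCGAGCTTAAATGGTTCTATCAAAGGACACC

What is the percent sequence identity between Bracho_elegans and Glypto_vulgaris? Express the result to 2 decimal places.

91.49%

Differing sites — 2:A/G; 20:T/A; 44:A/C; 46:A/C.
43 of the 47 sites match, so the percent identity is 43/47 × 100 = 91.49%.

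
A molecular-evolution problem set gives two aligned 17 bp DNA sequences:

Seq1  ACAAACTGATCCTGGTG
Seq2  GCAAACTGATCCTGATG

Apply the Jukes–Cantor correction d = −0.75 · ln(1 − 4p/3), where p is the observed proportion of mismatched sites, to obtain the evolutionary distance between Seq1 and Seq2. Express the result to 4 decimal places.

Differing sites — 1:A/G; 15:G/A.
p = 2/17 = 0.117647.
d = −0.75 · ln(1 − (4/3)·0.117647) = −0.75 · ln(0.843137) = −0.75 · (-0.170626) = 0.1280.

0.1280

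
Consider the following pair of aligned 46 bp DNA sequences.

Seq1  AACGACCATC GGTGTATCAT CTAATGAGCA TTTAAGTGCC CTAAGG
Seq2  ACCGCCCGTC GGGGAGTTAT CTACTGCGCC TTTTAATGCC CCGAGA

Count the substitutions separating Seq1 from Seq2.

15

Mismatches occur at site 2 (A↔C), site 5 (A↔C), site 8 (A↔G), site 13 (T↔G), site 15 (T↔A), site 16 (A↔G), site 18 (C↔T), site 24 (A↔C), site 27 (A↔C), site 30 (A↔C), site 34 (A↔T), site 36 (G↔A), site 42 (T↔C), site 43 (A↔G), site 46 (G↔A).
That gives 15 mismatches out of 46 aligned sites, so the Hamming distance is 15.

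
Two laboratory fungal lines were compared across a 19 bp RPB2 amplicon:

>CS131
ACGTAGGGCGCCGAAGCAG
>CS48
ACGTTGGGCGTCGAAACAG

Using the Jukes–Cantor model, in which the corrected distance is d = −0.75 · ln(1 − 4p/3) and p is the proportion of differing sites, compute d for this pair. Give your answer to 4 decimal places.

Differing sites — 5:A/T; 11:C/T; 16:G/A.
p = 3/19 = 0.157895.
d = −0.75 · ln(1 − (4/3)·0.157895) = −0.75 · ln(0.789473) = −0.75 · (-0.236390) = 0.1773.

0.1773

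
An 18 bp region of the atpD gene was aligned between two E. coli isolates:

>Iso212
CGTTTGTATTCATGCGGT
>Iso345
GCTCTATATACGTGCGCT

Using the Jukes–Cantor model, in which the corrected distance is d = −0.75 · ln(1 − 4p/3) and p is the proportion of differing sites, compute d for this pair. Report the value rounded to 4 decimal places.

Differing sites — 1:C/G; 2:G/C; 4:T/C; 6:G/A; 10:T/A; 12:A/G; 17:G/C.
p = 7/18 = 0.388889.
d = −0.75 · ln(1 − (4/3)·0.388889) = −0.75 · ln(0.481481) = −0.75 · (-0.730889) = 0.5482.

0.5482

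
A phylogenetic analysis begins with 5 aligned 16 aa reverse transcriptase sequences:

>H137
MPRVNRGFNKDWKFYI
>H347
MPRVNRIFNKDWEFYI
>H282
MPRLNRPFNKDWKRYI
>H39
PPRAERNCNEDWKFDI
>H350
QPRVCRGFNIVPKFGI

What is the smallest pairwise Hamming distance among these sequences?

2

Pairwise Hamming distances:
  H137 vs H347: 2
  H137 vs H282: 3
  H137 vs H39: 7
  H137 vs H350: 6
  H347 vs H282: 4
  H347 vs H39: 8
  H347 vs H350: 8
  H282 vs H39: 8
  H282 vs H350: 9
  H39 vs H350: 9
The smallest is 2, between H137 and H347.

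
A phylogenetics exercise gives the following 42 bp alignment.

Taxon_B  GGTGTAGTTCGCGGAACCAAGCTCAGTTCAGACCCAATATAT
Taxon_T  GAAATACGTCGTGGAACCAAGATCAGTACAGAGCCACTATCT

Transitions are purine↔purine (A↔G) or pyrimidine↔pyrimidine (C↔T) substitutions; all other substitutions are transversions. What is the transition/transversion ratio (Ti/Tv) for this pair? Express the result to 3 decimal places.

0.375

Mismatches occur at site 2 (G→A, transition), site 3 (T→A, transversion), site 4 (G→A, transition), site 7 (G→C, transversion), site 8 (T→G, transversion), site 12 (C→T, transition), site 22 (C→A, transversion), site 28 (T→A, transversion), site 33 (C→G, transversion), site 37 (A→C, transversion), site 41 (A→C, transversion).
Of the 11 differences, 3 transitions and 8 transversions, so Ti/Tv = 3/8 = 0.375.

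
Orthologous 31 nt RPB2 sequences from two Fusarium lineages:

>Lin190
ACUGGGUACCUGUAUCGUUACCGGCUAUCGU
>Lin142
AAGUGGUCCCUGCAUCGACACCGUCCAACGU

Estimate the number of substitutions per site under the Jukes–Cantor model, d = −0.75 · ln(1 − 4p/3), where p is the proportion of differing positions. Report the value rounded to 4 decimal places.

0.4217

Differing sites — 2:C/A; 3:U/G; 4:G/U; 8:A/C; 13:U/C; 18:U/A; 19:U/C; 24:G/U; 26:U/C; 28:U/A.
p = 10/31 = 0.322581.
d = −0.75 · ln(1 − (4/3)·0.322581) = −0.75 · ln(0.569892) = −0.75 · (-0.562308) = 0.4217.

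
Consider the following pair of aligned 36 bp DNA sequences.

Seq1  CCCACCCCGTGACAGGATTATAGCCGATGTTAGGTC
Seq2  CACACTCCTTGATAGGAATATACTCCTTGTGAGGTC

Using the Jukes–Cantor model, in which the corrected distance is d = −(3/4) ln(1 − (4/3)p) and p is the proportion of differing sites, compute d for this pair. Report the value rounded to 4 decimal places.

The sequences differ at positions 2 (C/A), 6 (C/T), 9 (G/T), 13 (C/T), 18 (T/A), 23 (G/C), 24 (C/T), 26 (G/C), 27 (A/T), 31 (T/G).
p = 10/36 = 0.277778.
d = −0.75 · ln(1 − (4/3)·0.277778) = −0.75 · ln(0.629629) = −0.75 · (-0.462625) = 0.3470.

0.3470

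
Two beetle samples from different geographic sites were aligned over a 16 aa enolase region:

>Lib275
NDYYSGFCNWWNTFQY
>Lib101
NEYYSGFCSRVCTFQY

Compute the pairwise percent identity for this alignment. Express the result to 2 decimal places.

Mismatches occur at site 2 (D→E), site 9 (N→S), site 10 (W→R), site 11 (W→V), site 12 (N→C).
11 of the 16 sites match, so the percent identity is 11/16 × 100 = 68.75%.

68.75%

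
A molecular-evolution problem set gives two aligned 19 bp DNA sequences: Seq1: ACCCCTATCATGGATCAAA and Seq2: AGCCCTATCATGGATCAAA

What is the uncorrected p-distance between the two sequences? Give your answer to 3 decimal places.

Differing sites — 2:C/G.
There are 1 differences over 19 sites, so p = 1/19 = 0.053.

0.053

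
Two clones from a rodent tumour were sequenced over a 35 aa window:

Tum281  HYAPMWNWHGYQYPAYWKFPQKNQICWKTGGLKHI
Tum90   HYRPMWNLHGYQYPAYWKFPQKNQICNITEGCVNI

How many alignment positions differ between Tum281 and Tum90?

Differing sites — 3:A/R; 8:W/L; 27:W/N; 28:K/I; 30:G/E; 32:L/C; 33:K/V; 34:H/N.
That gives 8 mismatches out of 35 aligned sites, so the Hamming distance is 8.

8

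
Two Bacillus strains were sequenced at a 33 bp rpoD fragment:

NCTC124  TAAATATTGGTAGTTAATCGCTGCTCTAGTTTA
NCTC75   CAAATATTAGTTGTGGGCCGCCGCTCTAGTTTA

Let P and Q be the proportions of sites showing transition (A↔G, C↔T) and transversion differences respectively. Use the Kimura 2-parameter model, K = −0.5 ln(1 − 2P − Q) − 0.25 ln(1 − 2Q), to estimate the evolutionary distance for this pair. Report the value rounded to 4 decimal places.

Mismatches occur at site 1 (T↔C, transition), site 9 (G↔A, transition), site 12 (A↔T, transversion), site 15 (T↔G, transversion), site 16 (A↔G, transition), site 17 (A↔G, transition), site 18 (T↔C, transition), site 22 (T↔C, transition).
Of the 8 differences, 6 transitions and 2 transversions over 33 sites: P = 6/33 = 0.181818, Q = 2/33 = 0.060606.
d = −0.5·ln(0.575758) − 0.25·ln(0.878788) = −0.5·(-0.552068) − 0.25·(-0.129212) = 0.3083.

0.3083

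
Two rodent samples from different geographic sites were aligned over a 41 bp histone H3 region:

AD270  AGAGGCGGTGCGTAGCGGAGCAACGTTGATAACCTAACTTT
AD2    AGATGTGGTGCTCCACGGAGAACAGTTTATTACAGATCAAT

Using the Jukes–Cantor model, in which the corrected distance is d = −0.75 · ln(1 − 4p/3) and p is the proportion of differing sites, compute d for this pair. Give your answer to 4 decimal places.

Mismatches occur at site 4 (G→T), site 6 (C→T), site 12 (G→T), site 13 (T→C), site 14 (A→C), site 15 (G→A), site 21 (C→A), site 23 (A→C), site 24 (C→A), site 28 (G→T), site 31 (A→T), site 34 (C→A), site 35 (T→G), site 37 (A→T), site 39 (T→A), site 40 (T→A).
p = 16/41 = 0.390244.
d = −0.75 · ln(1 − (4/3)·0.390244) = −0.75 · ln(0.479675) = −0.75 · (-0.734646) = 0.5510.

0.5510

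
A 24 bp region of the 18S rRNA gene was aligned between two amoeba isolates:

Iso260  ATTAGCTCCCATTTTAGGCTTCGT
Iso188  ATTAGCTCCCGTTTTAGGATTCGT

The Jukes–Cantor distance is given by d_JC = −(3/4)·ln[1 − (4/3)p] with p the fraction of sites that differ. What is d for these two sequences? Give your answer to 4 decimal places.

The sequences differ at positions 11 (A/G), 19 (C/A).
p = 2/24 = 0.083333.
d = −0.75 · ln(1 − (4/3)·0.083333) = −0.75 · ln(0.888889) = −0.75 · (-0.117783) = 0.0883.

0.0883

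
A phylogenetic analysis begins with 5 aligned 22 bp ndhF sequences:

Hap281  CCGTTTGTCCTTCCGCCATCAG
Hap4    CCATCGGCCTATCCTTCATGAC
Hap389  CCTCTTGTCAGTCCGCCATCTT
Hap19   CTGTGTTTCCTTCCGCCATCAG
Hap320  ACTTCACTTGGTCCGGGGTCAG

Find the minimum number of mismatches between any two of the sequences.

Pairwise Hamming distances:
  Hap281 vs Hap4: 10
  Hap281 vs Hap389: 6
  Hap281 vs Hap19: 3
  Hap281 vs Hap320: 11
  Hap4 vs Hap389: 12
  Hap4 vs Hap19: 12
  Hap4 vs Hap320: 14
  Hap389 vs Hap19: 9
  Hap389 vs Hap320: 12
  Hap19 vs Hap320: 12
The smallest is 3, between Hap281 and Hap19.

3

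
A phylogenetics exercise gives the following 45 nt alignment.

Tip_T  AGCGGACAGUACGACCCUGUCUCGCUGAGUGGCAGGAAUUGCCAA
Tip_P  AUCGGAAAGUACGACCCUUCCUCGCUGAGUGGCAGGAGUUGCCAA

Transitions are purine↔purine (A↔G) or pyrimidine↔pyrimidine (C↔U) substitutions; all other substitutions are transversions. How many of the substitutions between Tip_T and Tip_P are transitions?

2

The sequences differ at positions 2 (G/U, transversion), 7 (C/A, transversion), 19 (G/U, transversion), 20 (U/C, transition), 38 (A/G, transition).
Of the 5 differences, 2 transitions and 3 transversions, so the answer is 2.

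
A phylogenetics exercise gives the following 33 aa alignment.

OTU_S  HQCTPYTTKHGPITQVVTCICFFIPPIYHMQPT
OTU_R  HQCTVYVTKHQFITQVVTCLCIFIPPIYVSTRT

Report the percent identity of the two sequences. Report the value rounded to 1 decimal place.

The sequences differ at positions 5 (P/V), 7 (T/V), 11 (G/Q), 12 (P/F), 20 (I/L), 22 (F/I), 29 (H/V), 30 (M/S), 31 (Q/T), 32 (P/R).
23 of the 33 sites match, so the percent identity is 23/33 × 100 = 69.7%.

69.7%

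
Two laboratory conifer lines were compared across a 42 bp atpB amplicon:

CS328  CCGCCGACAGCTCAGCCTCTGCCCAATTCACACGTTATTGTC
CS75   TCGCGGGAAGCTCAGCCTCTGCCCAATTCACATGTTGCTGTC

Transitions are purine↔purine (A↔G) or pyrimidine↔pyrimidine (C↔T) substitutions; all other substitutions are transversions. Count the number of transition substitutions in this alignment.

5

The sequences differ at positions 1 (C/T, transition), 5 (C/G, transversion), 7 (A/G, transition), 8 (C/A, transversion), 33 (C/T, transition), 37 (A/G, transition), 38 (T/C, transition).
Of the 7 differences, 5 transitions and 2 transversions, so the answer is 5.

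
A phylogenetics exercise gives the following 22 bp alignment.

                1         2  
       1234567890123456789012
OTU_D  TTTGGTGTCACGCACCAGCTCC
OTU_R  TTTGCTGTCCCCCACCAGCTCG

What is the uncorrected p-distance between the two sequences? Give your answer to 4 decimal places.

0.1818

Differing sites — 5:G/C; 10:A/C; 12:G/C; 22:C/G.
There are 4 differences over 22 sites, so p = 4/22 = 0.1818.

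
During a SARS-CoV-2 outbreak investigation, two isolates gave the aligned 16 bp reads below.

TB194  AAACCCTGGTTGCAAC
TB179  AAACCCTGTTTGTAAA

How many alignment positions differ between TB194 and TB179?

Differing sites — 9:G/T; 13:C/T; 16:C/A.
That gives 3 mismatches out of 16 aligned sites, so the Hamming distance is 3.

3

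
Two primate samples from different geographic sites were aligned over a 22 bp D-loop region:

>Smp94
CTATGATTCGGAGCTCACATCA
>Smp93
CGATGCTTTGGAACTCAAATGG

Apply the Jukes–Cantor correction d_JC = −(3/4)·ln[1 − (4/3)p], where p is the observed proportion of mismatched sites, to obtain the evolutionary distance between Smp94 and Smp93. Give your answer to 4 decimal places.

0.4141

Differing sites — 2:T/G; 6:A/C; 9:C/T; 13:G/A; 18:C/A; 21:C/G; 22:A/G.
p = 7/22 = 0.318182.
d = −0.75 · ln(1 − (4/3)·0.318182) = −0.75 · ln(0.575757) = −0.75 · (-0.552070) = 0.4141.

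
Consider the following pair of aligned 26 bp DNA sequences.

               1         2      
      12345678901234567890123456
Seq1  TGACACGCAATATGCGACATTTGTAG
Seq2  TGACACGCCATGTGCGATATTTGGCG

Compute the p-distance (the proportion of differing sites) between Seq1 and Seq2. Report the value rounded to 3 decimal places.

0.192

The sequences differ at positions 9 (A/C), 12 (A/G), 18 (C/T), 24 (T/G), 25 (A/C).
There are 5 differences over 26 sites, so p = 5/26 = 0.192.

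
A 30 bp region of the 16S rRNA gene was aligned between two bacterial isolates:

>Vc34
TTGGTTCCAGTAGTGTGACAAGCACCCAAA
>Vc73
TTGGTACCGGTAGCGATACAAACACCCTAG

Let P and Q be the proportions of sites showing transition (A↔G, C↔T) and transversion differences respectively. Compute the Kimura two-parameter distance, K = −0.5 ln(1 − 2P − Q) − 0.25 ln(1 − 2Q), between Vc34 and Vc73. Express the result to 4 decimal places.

0.3330

Mismatches occur at site 6 (T→A, transversion), site 9 (A→G, transition), site 14 (T→C, transition), site 16 (T→A, transversion), site 17 (G→T, transversion), site 22 (G→A, transition), site 28 (A→T, transversion), site 30 (A→G, transition).
Of the 8 differences, 4 transitions and 4 transversions over 30 sites: P = 4/30 = 0.133333, Q = 4/30 = 0.133333.
d = −0.5·ln(0.600001) − 0.25·ln(0.733334) = −0.5·(-0.510824) − 0.25·(-0.310154) = 0.3330.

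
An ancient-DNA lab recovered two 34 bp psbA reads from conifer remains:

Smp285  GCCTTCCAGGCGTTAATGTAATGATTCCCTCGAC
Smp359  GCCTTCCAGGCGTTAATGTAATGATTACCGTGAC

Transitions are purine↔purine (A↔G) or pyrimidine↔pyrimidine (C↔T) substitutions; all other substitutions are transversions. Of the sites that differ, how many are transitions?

1

Differing sites — 27:C/A (Tv); 30:T/G (Tv); 31:C/T (Ti).
Of the 3 differences, 1 transition and 2 transversions, so the answer is 1.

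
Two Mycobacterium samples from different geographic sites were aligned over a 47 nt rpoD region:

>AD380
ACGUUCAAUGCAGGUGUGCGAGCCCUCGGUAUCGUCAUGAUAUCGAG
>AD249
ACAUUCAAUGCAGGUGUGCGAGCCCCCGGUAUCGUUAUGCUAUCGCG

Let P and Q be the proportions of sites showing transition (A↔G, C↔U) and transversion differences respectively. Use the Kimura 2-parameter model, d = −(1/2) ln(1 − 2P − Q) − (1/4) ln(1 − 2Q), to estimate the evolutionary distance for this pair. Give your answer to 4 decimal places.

0.1155

Mismatches occur at site 3 (G/A, transition), site 26 (U/C, transition), site 36 (C/U, transition), site 40 (A/C, transversion), site 46 (A/C, transversion).
Of the 5 differences, 3 transitions and 2 transversions over 47 sites: P = 3/47 = 0.063830, Q = 2/47 = 0.042553.
d = −0.5·ln(0.829787) − 0.25·ln(0.914894) = −0.5·(-0.186586) − 0.25·(-0.088947) = 0.1155.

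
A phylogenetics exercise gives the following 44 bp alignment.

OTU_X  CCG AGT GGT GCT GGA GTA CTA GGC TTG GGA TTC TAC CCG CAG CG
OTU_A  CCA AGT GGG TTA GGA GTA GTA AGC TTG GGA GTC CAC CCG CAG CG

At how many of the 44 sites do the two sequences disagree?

Differing sites — 3:G/A; 9:T/G; 10:G/T; 11:C/T; 12:T/A; 19:C/G; 22:G/A; 31:T/G; 34:T/C.
That gives 9 mismatches out of 44 aligned sites, so the Hamming distance is 9.

9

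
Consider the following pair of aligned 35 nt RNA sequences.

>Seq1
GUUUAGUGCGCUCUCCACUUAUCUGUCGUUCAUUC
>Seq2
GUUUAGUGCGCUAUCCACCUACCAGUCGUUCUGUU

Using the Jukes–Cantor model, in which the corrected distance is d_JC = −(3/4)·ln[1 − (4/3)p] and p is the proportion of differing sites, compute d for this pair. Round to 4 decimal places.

0.2326

The sequences differ at positions 13 (C/A), 19 (U/C), 22 (U/C), 24 (U/A), 32 (A/U), 33 (U/G), 35 (C/U).
p = 7/35 = 0.200000.
d = −0.75 · ln(1 − (4/3)·0.200000) = −0.75 · ln(0.733333) = −0.75 · (-0.310155) = 0.2326.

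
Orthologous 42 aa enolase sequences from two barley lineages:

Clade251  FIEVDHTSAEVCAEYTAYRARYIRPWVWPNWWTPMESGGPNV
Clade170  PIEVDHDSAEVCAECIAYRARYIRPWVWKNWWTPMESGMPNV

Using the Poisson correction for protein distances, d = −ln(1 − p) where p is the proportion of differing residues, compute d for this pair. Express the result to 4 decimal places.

0.1542

Differing sites — 1:F/P; 7:T/D; 15:Y/C; 16:T/I; 29:P/K; 39:G/M.
p = 6/42 = 0.142857.
d = −ln(1 − 0.142857) = −ln(0.857143) = 0.1542.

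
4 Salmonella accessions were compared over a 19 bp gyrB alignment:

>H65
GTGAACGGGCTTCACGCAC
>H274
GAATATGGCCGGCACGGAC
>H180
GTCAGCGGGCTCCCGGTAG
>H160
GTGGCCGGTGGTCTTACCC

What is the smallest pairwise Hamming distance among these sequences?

Pairwise Hamming distances:
  H65 vs H274: 8
  H65 vs H180: 7
  H65 vs H160: 9
  H274 vs H180: 12
  H274 vs H160: 13
  H180 vs H160: 13
The smallest is 7, between H65 and H180.

7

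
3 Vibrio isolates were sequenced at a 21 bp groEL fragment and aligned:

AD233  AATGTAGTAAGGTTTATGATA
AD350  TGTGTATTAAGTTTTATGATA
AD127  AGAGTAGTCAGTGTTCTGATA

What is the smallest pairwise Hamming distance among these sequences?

Pairwise Hamming distances:
  AD233 vs AD350: 4
  AD233 vs AD127: 6
  AD350 vs AD127: 6
The smallest is 4, between AD233 and AD350.

4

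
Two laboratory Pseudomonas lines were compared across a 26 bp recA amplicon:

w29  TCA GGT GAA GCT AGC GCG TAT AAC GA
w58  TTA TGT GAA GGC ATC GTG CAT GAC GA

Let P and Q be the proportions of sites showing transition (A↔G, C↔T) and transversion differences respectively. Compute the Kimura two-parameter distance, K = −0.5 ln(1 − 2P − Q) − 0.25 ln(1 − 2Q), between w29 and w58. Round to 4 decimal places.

0.4122

Differing sites — 2:C/T (Ti); 4:G/T (Tv); 11:C/G (Tv); 12:T/C (Ti); 14:G/T (Tv); 17:C/T (Ti); 19:T/C (Ti); 22:A/G (Ti).
Of the 8 differences, 5 transitions and 3 transversions over 26 sites: P = 5/26 = 0.192308, Q = 3/26 = 0.115385.
d = −0.5·ln(0.499999) − 0.25·ln(0.769230) = −0.5·(-0.693149) − 0.25·(-0.262365) = 0.4122.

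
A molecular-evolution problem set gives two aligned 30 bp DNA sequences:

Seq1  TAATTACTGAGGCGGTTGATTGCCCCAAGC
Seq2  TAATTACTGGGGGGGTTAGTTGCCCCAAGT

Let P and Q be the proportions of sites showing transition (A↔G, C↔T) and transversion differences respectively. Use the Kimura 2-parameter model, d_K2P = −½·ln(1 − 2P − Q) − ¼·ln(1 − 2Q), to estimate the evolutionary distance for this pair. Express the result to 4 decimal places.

0.1956

The sequences differ at positions 10 (A/G, transition), 13 (C/G, transversion), 18 (G/A, transition), 19 (A/G, transition), 30 (C/T, transition).
Of the 5 differences, 4 transitions and 1 transversion over 30 sites: P = 4/30 = 0.133333, Q = 1/30 = 0.033333.
d = −0.5·ln(0.700001) − 0.25·ln(0.933334) = −0.5·(-0.356674) − 0.25·(-0.068992) = 0.1956.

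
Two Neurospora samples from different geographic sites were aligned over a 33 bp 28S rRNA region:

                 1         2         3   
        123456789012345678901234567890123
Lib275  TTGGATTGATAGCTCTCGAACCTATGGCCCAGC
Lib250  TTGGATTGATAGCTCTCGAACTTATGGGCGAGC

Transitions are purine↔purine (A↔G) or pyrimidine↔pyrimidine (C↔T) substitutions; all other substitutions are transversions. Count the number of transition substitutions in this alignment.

1

The sequences differ at positions 22 (C/T, transition), 28 (C/G, transversion), 30 (C/G, transversion).
Of the 3 differences, 1 transition and 2 transversions, so the answer is 1.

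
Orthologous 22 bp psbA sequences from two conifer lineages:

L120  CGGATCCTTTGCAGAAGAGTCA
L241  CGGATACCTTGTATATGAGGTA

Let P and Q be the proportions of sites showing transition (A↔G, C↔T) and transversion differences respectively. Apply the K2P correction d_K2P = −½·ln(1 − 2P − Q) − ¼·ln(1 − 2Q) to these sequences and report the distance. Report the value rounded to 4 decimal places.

0.4161

Differing sites — 6:C/A (Tv); 8:T/C (Ti); 12:C/T (Ti); 14:G/T (Tv); 16:A/T (Tv); 20:T/G (Tv); 21:C/T (Ti).
Of the 7 differences, 3 transitions and 4 transversions over 22 sites: P = 3/22 = 0.136364, Q = 4/22 = 0.181818.
d = −0.5·ln(0.545454) − 0.25·ln(0.636364) = −0.5·(-0.606137) − 0.25·(-0.451985) = 0.4161.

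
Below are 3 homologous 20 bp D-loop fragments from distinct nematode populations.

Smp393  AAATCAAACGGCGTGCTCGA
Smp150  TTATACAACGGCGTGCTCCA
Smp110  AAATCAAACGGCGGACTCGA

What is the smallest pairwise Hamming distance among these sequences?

2

Pairwise Hamming distances:
  Smp393 vs Smp150: 5
  Smp393 vs Smp110: 2
  Smp150 vs Smp110: 7
The smallest is 2, between Smp393 and Smp110.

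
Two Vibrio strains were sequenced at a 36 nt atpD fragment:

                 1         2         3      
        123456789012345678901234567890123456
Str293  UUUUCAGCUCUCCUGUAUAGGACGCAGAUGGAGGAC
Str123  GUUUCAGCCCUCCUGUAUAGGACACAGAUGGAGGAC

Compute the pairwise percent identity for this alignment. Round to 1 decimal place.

91.7%

The sequences differ at positions 1 (U/G), 9 (U/C), 24 (G/A).
33 of the 36 sites match, so the percent identity is 33/36 × 100 = 91.7%.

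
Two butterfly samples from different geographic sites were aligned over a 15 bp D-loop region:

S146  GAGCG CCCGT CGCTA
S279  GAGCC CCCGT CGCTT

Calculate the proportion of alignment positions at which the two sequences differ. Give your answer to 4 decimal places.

0.1333

Mismatches occur at site 5 (G↔C), site 15 (A↔T).
There are 2 differences over 15 sites, so p = 2/15 = 0.1333.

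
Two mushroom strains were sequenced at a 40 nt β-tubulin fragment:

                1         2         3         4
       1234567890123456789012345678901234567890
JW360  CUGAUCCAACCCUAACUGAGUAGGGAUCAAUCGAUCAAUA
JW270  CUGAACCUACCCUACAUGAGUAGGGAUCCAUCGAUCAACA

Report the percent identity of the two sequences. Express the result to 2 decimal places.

85.00%

Mismatches occur at site 5 (U/A), site 8 (A/U), site 15 (A/C), site 16 (C/A), site 29 (A/C), site 39 (U/C).
34 of the 40 sites match, so the percent identity is 34/40 × 100 = 85.00%.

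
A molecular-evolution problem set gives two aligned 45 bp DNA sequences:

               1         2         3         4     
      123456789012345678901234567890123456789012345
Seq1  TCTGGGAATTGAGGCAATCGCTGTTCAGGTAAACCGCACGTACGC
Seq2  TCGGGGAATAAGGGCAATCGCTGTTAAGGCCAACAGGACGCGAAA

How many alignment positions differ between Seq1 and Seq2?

Differing sites — 3:T/G; 10:T/A; 11:G/A; 12:A/G; 26:C/A; 30:T/C; 31:A/C; 35:C/A; 37:C/G; 41:T/C; 42:A/G; 43:C/A; 44:G/A; 45:C/A.
That gives 14 mismatches out of 45 aligned sites, so the Hamming distance is 14.

14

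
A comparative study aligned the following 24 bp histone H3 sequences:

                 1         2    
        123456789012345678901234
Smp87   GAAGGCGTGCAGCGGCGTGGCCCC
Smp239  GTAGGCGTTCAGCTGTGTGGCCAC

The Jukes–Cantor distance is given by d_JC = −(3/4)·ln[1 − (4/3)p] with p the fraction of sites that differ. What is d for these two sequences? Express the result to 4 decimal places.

Mismatches occur at site 2 (A↔T), site 9 (G↔T), site 14 (G↔T), site 16 (C↔T), site 23 (C↔A).
p = 5/24 = 0.208333.
d = −0.75 · ln(1 − (4/3)·0.208333) = −0.75 · ln(0.722223) = −0.75 · (-0.325421) = 0.2441.

0.2441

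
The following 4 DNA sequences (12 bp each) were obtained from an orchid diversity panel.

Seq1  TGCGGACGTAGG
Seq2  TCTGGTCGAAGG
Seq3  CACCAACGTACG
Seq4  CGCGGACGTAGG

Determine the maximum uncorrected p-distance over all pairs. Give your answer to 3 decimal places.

Pairwise Hamming distances:
  Seq1 vs Seq2: 4
  Seq1 vs Seq3: 5
  Seq1 vs Seq4: 1
  Seq2 vs Seq3: 8
  Seq2 vs Seq4: 5
  Seq3 vs Seq4: 4
The largest is 8 mismatches, between Seq2 and Seq3; p = 8/12 = 0.667.

0.667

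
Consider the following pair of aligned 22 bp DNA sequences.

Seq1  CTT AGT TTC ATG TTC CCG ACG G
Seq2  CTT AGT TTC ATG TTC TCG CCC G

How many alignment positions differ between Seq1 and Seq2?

Mismatches occur at site 16 (C→T), site 19 (A→C), site 21 (G→C).
That gives 3 mismatches out of 22 aligned sites, so the Hamming distance is 3.

3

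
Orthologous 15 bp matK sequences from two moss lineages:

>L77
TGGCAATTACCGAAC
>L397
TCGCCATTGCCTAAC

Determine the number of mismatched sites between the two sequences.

Mismatches occur at site 2 (G/C), site 5 (A/C), site 9 (A/G), site 12 (G/T).
That gives 4 mismatches out of 15 aligned sites, so the Hamming distance is 4.

4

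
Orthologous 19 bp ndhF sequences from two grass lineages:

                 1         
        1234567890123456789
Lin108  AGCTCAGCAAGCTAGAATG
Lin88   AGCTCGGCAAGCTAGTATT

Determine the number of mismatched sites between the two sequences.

3

Mismatches occur at site 6 (A↔G), site 16 (A↔T), site 19 (G↔T).
That gives 3 mismatches out of 19 aligned sites, so the Hamming distance is 3.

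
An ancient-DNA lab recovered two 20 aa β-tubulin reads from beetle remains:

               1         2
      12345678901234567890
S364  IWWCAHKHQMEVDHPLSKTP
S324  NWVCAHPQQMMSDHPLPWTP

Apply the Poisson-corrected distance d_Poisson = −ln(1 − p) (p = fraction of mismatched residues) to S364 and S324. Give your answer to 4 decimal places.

Mismatches occur at site 1 (I↔N), site 3 (W↔V), site 7 (K↔P), site 8 (H↔Q), site 11 (E↔M), site 12 (V↔S), site 17 (S↔P), site 18 (K↔W).
p = 8/20 = 0.400000.
d = −ln(1 − 0.400000) = −ln(0.600000) = 0.5108.

0.5108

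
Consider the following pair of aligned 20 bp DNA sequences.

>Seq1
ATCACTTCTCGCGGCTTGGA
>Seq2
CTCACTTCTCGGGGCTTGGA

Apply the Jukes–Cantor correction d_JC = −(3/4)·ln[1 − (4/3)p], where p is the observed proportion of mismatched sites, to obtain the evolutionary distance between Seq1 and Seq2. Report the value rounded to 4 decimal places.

0.1073

Mismatches occur at site 1 (A→C), site 12 (C→G).
p = 2/20 = 0.100000.
d = −0.75 · ln(1 − (4/3)·0.100000) = −0.75 · ln(0.866667) = −0.75 · (-0.143100) = 0.1073.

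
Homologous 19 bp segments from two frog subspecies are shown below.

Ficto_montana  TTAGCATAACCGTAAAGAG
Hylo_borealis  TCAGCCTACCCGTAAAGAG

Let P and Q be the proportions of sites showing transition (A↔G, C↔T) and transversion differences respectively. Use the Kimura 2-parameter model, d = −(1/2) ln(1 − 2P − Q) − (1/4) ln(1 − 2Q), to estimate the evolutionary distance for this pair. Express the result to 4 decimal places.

Mismatches occur at site 2 (T↔C, transition), site 6 (A↔C, transversion), site 9 (A↔C, transversion).
Of the 3 differences, 1 transition and 2 transversions over 19 sites: P = 1/19 = 0.052632, Q = 2/19 = 0.105263.
d = −0.5·ln(0.789473) − 0.25·ln(0.789474) = −0.5·(-0.236390) − 0.25·(-0.236388) = 0.1773.

0.1773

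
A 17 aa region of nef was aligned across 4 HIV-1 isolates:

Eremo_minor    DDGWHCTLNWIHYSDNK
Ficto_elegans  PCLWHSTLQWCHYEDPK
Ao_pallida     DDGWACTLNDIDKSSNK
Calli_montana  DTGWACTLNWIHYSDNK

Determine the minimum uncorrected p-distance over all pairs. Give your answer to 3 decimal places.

Pairwise Hamming distances:
  Eremo_minor vs Ficto_elegans: 8
  Eremo_minor vs Ao_pallida: 5
  Eremo_minor vs Calli_montana: 2
  Ficto_elegans vs Ao_pallida: 13
  Ficto_elegans vs Calli_montana: 9
  Ao_pallida vs Calli_montana: 5
The smallest is 2 mismatches, between Eremo_minor and Calli_montana; p = 2/17 = 0.118.

0.118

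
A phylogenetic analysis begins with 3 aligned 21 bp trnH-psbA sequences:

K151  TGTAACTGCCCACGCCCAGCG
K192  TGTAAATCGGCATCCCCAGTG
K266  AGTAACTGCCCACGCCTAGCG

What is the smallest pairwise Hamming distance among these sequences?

Pairwise Hamming distances:
  K151 vs K192: 7
  K151 vs K266: 2
  K192 vs K266: 9
The smallest is 2, between K151 and K266.

2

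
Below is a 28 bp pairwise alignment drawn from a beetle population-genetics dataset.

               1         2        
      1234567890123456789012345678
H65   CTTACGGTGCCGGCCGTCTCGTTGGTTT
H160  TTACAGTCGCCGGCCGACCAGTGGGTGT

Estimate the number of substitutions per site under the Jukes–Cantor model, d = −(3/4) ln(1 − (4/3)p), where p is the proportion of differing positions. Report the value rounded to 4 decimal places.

Differing sites — 1:C/T; 3:T/A; 4:A/C; 5:C/A; 7:G/T; 8:T/C; 17:T/A; 19:T/C; 20:C/A; 23:T/G; 27:T/G.
p = 11/28 = 0.392857.
d = −0.75 · ln(1 − (4/3)·0.392857) = −0.75 · ln(0.476191) = −0.75 · (-0.741936) = 0.5565.

0.5565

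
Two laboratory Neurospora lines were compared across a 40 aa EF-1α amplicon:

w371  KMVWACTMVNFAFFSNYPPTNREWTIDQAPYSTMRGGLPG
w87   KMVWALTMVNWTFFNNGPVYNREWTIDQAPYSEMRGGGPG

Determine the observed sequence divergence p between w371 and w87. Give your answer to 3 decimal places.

Mismatches occur at site 6 (C↔L), site 11 (F↔W), site 12 (A↔T), site 15 (S↔N), site 17 (Y↔G), site 19 (P↔V), site 20 (T↔Y), site 33 (T↔E), site 38 (L↔G).
There are 9 differences over 40 sites, so p = 9/40 = 0.225.

0.225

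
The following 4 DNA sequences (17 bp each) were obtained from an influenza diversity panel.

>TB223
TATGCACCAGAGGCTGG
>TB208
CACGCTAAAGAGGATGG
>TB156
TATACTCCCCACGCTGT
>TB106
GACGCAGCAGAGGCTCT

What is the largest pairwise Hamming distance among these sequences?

10

Pairwise Hamming distances:
  TB223 vs TB208: 6
  TB223 vs TB156: 6
  TB223 vs TB106: 5
  TB208 vs TB156: 10
  TB208 vs TB106: 7
  TB156 vs TB106: 9
The largest is 10, between TB208 and TB156.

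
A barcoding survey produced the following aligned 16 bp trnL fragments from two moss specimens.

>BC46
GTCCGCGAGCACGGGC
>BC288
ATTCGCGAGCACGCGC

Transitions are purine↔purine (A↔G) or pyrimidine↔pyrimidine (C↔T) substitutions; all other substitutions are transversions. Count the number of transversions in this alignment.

1

Differing sites — 1:G/A (Ti); 3:C/T (Ti); 14:G/C (Tv).
Of the 3 differences, 2 transitions and 1 transversion, so the answer is 1.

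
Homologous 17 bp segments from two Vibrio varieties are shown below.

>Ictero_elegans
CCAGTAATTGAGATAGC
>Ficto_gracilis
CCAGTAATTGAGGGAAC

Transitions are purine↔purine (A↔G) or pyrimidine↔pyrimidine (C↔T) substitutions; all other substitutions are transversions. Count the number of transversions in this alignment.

1

Mismatches occur at site 13 (A→G, transition), site 14 (T→G, transversion), site 16 (G→A, transition).
Of the 3 differences, 2 transitions and 1 transversion, so the answer is 1.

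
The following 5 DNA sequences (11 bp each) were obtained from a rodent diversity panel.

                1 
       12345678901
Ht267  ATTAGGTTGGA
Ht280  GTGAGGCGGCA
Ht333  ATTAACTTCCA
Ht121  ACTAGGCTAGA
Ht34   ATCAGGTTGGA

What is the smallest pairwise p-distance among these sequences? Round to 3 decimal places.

0.091

Pairwise Hamming distances:
  Ht267 vs Ht280: 5
  Ht267 vs Ht333: 4
  Ht267 vs Ht121: 3
  Ht267 vs Ht34: 1
  Ht280 vs Ht333: 7
  Ht280 vs Ht121: 6
  Ht280 vs Ht34: 5
  Ht333 vs Ht121: 6
  Ht333 vs Ht34: 5
  Ht121 vs Ht34: 4
The smallest is 1 mismatch, between Ht267 and Ht34; p = 1/11 = 0.091.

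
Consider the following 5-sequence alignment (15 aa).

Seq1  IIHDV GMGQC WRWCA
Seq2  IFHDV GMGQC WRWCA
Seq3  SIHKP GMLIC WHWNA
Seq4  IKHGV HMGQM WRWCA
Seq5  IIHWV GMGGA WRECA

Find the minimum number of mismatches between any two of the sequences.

1

Pairwise Hamming distances:
  Seq1 vs Seq2: 1
  Seq1 vs Seq3: 7
  Seq1 vs Seq4: 4
  Seq1 vs Seq5: 4
  Seq2 vs Seq3: 8
  Seq2 vs Seq4: 4
  Seq2 vs Seq5: 5
  Seq3 vs Seq4: 10
  Seq3 vs Seq5: 9
  Seq4 vs Seq5: 6
The smallest is 1, between Seq1 and Seq2.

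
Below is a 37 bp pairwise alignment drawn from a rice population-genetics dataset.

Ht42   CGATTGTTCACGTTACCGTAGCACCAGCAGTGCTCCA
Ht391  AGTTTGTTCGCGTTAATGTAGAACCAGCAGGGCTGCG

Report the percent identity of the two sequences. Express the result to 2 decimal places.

75.68%

Mismatches occur at site 1 (C→A), site 3 (A→T), site 10 (A→G), site 16 (C→A), site 17 (C→T), site 22 (C→A), site 31 (T→G), site 35 (C→G), site 37 (A→G).
28 of the 37 sites match, so the percent identity is 28/37 × 100 = 75.68%.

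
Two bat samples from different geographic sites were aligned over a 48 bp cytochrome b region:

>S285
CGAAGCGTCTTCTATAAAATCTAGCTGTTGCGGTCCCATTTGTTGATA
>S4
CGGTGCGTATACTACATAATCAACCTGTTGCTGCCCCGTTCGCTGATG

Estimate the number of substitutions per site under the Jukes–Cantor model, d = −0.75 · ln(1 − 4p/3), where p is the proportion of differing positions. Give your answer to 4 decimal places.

Differing sites — 3:A/G; 4:A/T; 9:C/A; 11:T/A; 15:T/C; 17:A/T; 22:T/A; 24:G/C; 32:G/T; 34:T/C; 38:A/G; 41:T/C; 43:T/C; 48:A/G.
p = 14/48 = 0.291667.
d = −0.75 · ln(1 − (4/3)·0.291667) = −0.75 · ln(0.611111) = −0.75 · (-0.492477) = 0.3694.

0.3694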